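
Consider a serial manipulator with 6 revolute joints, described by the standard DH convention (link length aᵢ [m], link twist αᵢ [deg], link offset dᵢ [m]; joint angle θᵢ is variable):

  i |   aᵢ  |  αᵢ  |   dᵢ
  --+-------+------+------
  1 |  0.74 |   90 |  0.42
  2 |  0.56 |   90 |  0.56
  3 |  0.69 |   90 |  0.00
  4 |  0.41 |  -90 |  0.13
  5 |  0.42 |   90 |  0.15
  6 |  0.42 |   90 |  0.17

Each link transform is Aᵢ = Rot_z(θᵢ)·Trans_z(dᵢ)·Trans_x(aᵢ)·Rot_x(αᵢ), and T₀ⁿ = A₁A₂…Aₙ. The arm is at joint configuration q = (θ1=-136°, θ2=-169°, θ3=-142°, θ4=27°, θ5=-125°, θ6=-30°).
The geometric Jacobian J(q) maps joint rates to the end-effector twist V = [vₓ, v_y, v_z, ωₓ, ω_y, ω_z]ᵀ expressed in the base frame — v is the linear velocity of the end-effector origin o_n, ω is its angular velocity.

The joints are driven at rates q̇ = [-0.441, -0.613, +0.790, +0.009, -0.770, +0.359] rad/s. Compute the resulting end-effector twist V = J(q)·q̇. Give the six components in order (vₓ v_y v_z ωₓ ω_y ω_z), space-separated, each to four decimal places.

o_n = [-1.2786, -0.1949, 0.3441]
J₁: ẑ×o_n = [0.1949, -1.2786, 0.0000], ω = ẑ
J2: z=[-0.6947, 0.7193, 0.0000] o=[-0.5323, -0.5140, 0.4200] → [-0.0546, -0.0527, 0.3152, -0.6947, 0.7193, 0.0000]
J3: z=[0.1373, 0.1325, 0.9816] o=[-0.5259, 0.2706, 0.3131] → [0.4611, -0.7432, 0.0359, 0.1373, 0.1325, 0.9816]
J4: z=[-0.9821, 0.1470, 0.1175] o=[-0.6147, -0.4057, 0.4169] → [-0.0355, -0.1495, -0.1094, -0.9821, 0.1470, 0.1175]
J5: z=[0.1808, 0.5631, 0.8064] o=[-0.7639, -0.7200, 0.6698] → [-0.6068, -0.3562, 0.3848, 0.1808, 0.5631, 0.8064]
J6: z=[0.6063, 0.5818, -0.5422] o=[-1.0621, -0.3890, 0.6916] → [-0.0969, 0.3281, 0.2437, 0.6063, 0.5818, -0.5422]
V = J·q̇ = [0.7439, 0.3998, -0.3746, 0.6039, -0.5596, -0.4800]

0.7439 0.3998 -0.3746 0.6039 -0.5596 -0.4800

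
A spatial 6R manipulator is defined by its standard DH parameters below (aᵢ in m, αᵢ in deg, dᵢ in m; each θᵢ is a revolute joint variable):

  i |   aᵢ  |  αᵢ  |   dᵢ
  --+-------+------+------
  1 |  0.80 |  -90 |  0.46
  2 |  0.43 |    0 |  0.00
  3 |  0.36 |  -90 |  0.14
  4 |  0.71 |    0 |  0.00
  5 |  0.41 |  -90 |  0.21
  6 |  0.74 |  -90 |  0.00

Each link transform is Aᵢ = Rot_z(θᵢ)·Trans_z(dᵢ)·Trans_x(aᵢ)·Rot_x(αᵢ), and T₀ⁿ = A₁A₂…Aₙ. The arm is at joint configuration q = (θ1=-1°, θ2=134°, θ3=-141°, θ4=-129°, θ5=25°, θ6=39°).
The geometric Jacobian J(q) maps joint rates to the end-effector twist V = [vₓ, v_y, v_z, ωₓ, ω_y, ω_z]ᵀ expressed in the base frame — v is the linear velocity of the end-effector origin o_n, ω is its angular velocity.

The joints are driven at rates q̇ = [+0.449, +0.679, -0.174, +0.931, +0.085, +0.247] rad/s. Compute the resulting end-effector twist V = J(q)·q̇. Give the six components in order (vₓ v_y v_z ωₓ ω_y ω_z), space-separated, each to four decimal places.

o_n = [0.1762, 1.6448, 0.3649]
J₁: ẑ×o_n = [-1.6448, 0.1762, 0.0000], ω = ẑ
J2: z=[0.0175, 0.9998, 0.0000] o=[0.7999, -0.0140, 0.4600] → [-0.0951, 0.0017, 0.6526, 0.0175, 0.9998, 0.0000]
J3: z=[0.0175, 0.9998, 0.0000] o=[0.5012, -0.0087, 0.1507] → [0.2141, -0.0037, 0.3539, 0.0175, 0.9998, 0.0000]
J4: z=[0.1219, -0.0021, -0.9925] o=[0.8609, 0.1250, 0.1946] → [1.5081, 0.6589, 0.1837, 0.1219, -0.0021, -0.9925]
J5: z=[0.1219, -0.0021, -0.9925] o=[0.4271, 0.6844, 0.1401] → [0.9527, 0.2217, 0.1165, 0.1219, -0.0021, -0.9925]
J6: z=[0.9671, 0.2251, 0.1182] o=[0.3612, 1.0835, -0.0804] → [0.0338, -0.4525, 0.5845, 0.9671, 0.2251, 0.1182]
V = J·q̇ = [0.6530, 0.6014, 0.7069, 0.3715, 0.5584, -0.5302]

0.6530 0.6014 0.7069 0.3715 0.5584 -0.5302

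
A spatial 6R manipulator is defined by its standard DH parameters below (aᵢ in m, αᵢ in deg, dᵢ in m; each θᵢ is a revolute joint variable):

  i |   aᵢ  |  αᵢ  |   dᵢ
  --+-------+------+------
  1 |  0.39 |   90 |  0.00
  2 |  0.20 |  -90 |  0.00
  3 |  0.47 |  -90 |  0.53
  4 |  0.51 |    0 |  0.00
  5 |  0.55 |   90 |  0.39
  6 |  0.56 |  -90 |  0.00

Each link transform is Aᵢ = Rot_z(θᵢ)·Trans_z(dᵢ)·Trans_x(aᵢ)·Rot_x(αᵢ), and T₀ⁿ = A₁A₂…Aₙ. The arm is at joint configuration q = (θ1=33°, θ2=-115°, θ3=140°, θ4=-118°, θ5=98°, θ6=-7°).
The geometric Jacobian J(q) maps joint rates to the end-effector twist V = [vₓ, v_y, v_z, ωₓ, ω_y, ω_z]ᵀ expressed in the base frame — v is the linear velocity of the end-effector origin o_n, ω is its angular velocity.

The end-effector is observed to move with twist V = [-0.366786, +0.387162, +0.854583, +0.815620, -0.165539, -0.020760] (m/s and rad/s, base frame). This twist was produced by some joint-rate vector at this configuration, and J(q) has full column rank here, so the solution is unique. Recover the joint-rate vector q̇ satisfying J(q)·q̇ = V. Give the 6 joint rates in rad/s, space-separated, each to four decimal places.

0.2200 0.1380 -0.0770 0.6610 -0.2990 0.7630

o_n = [1.3966, 1.5862, 0.3136]
J₁: ẑ×o_n = [-1.5862, 1.3966, 0.0000], ω = ẑ
J2: z=[0.5446, -0.8387, 0.0000] o=[0.3271, 0.2124, 0.0000] → [-0.2630, -0.1708, 1.6452, 0.5446, -0.8387, 0.0000]
J3: z=[0.7601, 0.4936, -0.4226] o=[0.2562, 0.1664, -0.1813] → [0.8443, -0.8581, 0.5163, 0.7601, 0.4936, -0.4226]
J4: z=[0.6450, -0.4945, 0.5826] o=[0.6221, 0.7642, -0.0789] → [-0.6729, 0.1980, 0.9132, 0.6450, -0.4945, 0.5826]
J5: z=[0.6450, -0.4945, 0.5826] o=[0.9832, 0.8152, -0.4355] → [-0.8196, -0.2423, 0.7017, 0.6450, -0.4945, 0.5826]
J6: z=[0.7411, 0.2192, -0.6346] o=[1.3371, 1.0850, 0.0710] → [0.3712, -0.2175, 0.3585, 0.7411, 0.2192, -0.6346]
q̇ = J⁺·V = [0.2200, 0.1380, -0.0770, 0.6610, -0.2990, 0.7630]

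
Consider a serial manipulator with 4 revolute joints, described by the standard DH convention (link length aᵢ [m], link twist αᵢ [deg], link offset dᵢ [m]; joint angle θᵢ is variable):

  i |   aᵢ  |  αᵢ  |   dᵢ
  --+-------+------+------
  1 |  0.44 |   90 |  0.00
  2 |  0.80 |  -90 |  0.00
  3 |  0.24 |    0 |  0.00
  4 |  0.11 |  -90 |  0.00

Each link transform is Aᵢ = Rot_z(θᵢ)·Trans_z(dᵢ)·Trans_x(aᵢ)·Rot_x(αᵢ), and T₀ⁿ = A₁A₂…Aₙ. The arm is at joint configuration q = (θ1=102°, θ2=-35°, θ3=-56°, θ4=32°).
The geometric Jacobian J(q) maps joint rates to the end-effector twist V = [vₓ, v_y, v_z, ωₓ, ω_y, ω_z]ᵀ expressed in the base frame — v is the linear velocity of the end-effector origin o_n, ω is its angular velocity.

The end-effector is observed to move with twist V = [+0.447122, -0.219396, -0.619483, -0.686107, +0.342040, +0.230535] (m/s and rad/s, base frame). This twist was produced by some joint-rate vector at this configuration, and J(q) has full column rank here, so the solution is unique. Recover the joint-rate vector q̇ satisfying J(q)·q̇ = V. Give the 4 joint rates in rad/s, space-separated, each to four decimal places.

-0.4510 -0.6000 0.7850 0.0470

o_n = [-0.0293, 1.3101, -0.5935]
J₁: ẑ×o_n = [-1.3101, -0.0293, 0.0000], ω = ẑ
J2: z=[0.9781, 0.2079, 0.0000] o=[-0.0915, 0.4304, 0.0000] → [-0.1234, 0.5805, 0.8476, 0.9781, 0.2079, 0.0000]
J3: z=[-0.1193, 0.5610, 0.8192] o=[-0.2277, 1.0714, -0.4589] → [-0.2711, 0.1465, -0.1398, -0.1193, 0.5610, 0.8192]
J4: z=[-0.1193, 0.5610, 0.8192] o=[-0.0560, 1.2203, -0.5358] → [-0.1059, 0.0150, -0.0257, -0.1193, 0.5610, 0.8192]
q̇ = J⁺·V = [-0.4510, -0.6000, 0.7850, 0.0470]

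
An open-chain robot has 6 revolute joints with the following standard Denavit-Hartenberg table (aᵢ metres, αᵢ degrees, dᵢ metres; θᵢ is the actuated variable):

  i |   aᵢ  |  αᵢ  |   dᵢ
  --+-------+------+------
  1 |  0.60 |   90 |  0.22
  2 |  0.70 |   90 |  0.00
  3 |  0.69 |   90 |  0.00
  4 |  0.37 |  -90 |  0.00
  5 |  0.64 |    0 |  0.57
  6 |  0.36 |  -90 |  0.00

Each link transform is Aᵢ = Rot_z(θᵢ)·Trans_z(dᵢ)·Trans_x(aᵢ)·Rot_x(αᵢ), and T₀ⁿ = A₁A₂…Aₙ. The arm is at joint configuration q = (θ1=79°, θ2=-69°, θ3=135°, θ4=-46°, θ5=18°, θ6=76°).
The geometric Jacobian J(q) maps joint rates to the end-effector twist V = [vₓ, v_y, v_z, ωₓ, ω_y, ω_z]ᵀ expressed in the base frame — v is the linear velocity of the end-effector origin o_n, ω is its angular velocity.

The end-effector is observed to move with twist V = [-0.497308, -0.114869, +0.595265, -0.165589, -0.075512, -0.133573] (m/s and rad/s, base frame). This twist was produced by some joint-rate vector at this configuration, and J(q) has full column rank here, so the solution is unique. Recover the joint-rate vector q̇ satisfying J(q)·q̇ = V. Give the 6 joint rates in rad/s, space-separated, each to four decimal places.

o_n = [0.9386, 0.3614, 1.2015]
J₁: ẑ×o_n = [-0.3614, 0.9386, 0.0000], ω = ẑ
J2: z=[0.9816, -0.1908, 0.0000] o=[0.1145, 0.5890, 0.2200] → [-0.1873, -0.9635, -0.0661, 0.9816, -0.1908, 0.0000]
J3: z=[-0.1781, -0.9164, -0.3584] o=[0.1624, 0.8352, -0.4335] → [-1.6682, 0.0131, 0.7958, -0.1781, -0.9164, -0.3584]
J4: z=[0.7425, 0.1138, -0.6601] o=[0.6079, 0.5705, 0.0220] → [-0.0038, -1.0941, -0.1929, 0.7425, 0.1138, -0.6601]
J5: z=[0.3408, -0.9126, 0.2259] o=[0.8213, 0.7158, 0.2870] → [-0.7545, -0.2851, -0.0137, 0.3408, -0.9126, 0.2259]
J6: z=[0.3408, -0.9126, 0.2259] o=[1.2198, 0.4121, 0.9824] → [-0.1885, -0.1382, -0.2738, 0.3408, -0.9126, 0.2259]
q̇ = J⁺·V = [-0.4750, 0.8260, 0.3980, -0.9410, -0.0560, -0.5510]

-0.4750 0.8260 0.3980 -0.9410 -0.0560 -0.5510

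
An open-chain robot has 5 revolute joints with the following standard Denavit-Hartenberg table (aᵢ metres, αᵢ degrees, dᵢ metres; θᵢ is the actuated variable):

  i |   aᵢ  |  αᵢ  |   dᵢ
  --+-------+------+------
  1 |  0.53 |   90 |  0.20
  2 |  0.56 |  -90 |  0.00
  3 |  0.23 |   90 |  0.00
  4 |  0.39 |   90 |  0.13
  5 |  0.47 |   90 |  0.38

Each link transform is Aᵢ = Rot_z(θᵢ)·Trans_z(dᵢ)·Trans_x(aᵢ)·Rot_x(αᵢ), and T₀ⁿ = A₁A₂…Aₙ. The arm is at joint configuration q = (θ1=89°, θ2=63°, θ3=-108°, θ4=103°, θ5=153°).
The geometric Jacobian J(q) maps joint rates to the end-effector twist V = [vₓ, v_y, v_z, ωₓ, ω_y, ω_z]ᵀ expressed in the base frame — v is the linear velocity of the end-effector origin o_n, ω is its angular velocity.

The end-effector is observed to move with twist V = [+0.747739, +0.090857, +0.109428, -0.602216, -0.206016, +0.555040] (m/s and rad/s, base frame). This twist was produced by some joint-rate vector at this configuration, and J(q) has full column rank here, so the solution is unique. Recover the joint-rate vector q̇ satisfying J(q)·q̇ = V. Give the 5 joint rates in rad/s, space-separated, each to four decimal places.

o_n = [0.4796, 0.4914, 0.2670]
J₁: ẑ×o_n = [-0.4914, 0.4796, 0.0000], ω = ẑ
J2: z=[0.9998, -0.0175, 0.0000] o=[0.0092, 0.5299, 0.2000] → [-0.0012, -0.0670, -0.0303, 0.9998, -0.0175, 0.0000]
J3: z=[-0.0156, -0.8909, 0.4540] o=[0.0137, 0.7841, 0.6990] → [0.5177, 0.2048, 0.4196, -0.0156, -0.8909, 0.4540]
J4: z=[-0.3165, -0.4263, -0.8474] o=[0.2318, 0.7480, 0.6356] → [-0.0603, -0.3266, 0.1869, -0.3165, -0.4263, -0.8474]
J5: z=[0.9207, -0.3532, -0.1662] o=[0.1016, 0.3678, 0.7221] → [0.1813, 0.3562, 0.2473, 0.9207, -0.3532, -0.1662]
q̇ = J⁺·V = [-0.6600, -0.6110, 0.8120, -0.9400, -0.3000]

-0.6600 -0.6110 0.8120 -0.9400 -0.3000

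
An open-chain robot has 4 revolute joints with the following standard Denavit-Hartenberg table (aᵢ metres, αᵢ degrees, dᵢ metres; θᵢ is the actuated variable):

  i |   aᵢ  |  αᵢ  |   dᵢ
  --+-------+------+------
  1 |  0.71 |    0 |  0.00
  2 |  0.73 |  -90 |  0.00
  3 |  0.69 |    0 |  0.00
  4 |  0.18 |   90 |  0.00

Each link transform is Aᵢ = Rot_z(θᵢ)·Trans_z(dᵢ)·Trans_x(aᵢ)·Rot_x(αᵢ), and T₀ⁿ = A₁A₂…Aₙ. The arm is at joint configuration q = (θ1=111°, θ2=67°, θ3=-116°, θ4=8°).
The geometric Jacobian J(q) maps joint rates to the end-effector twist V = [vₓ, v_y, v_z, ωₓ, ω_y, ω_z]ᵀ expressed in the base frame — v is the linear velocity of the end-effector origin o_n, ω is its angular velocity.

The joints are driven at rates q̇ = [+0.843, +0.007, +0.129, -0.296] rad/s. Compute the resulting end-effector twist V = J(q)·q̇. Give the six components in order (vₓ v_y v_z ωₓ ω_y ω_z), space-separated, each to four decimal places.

o_n = [-0.6261, 0.6758, 0.7914]
J₁: ẑ×o_n = [-0.6758, -0.6261, 0.0000], ω = ẑ
J2: z=[0.0000, 0.0000, 1.0000] o=[-0.2544, 0.6628, 0.0000] → [-0.0130, -0.3717, 0.0000, 0.0000, 0.0000, 1.0000]
J3: z=[-0.0349, -0.9994, 0.0000] o=[-0.9840, 0.6883, 0.0000] → [-0.7909, 0.0276, 0.3581, -0.0349, -0.9994, 0.0000]
J4: z=[-0.0349, -0.9994, 0.0000] o=[-0.6817, 0.6778, 0.6202] → [-0.1711, 0.0060, 0.0556, -0.0349, -0.9994, 0.0000]
V = J·q̇ = [-0.6212, -0.5286, 0.0297, 0.0058, 0.1669, 0.8500]

-0.6212 -0.5286 0.0297 0.0058 0.1669 0.8500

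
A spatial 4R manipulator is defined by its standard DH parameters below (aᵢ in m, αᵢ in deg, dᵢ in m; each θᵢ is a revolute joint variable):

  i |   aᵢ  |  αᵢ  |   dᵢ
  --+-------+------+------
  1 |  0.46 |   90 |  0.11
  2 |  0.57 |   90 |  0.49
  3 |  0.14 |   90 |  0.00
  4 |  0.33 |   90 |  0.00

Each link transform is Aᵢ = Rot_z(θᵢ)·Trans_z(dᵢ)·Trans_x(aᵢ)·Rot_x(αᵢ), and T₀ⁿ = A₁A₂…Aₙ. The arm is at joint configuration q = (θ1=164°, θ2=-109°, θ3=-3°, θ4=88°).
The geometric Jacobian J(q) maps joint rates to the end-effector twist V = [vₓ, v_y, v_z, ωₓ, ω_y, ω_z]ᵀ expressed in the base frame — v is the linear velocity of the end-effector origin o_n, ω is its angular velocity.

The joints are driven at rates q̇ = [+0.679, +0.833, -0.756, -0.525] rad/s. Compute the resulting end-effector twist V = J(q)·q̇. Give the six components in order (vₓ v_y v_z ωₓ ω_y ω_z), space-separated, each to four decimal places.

o_n = [0.2162, 0.4395, -0.4646]
J₁: ẑ×o_n = [-0.4395, 0.2162, 0.0000], ω = ẑ
J2: z=[0.2756, 0.9613, 0.0000] o=[-0.4422, 0.1268, 0.1100] → [-0.5524, 0.1584, -0.5467, 0.2756, 0.9613, 0.0000]
J3: z=[0.9089, -0.2606, 0.3256] o=[-0.1287, 0.5467, -0.4289] → [0.0442, 0.1447, -0.0075, 0.9089, -0.2606, 0.3256]
J4: z=[-0.2916, -0.9552, 0.0495] o=[-0.0870, 0.5271, -0.5611] → [-0.0878, 0.0431, 0.3152, -0.2916, -0.9552, 0.0495]
V = J·q̇ = [-0.7458, 0.1467, -0.6152, -0.3044, 1.4993, 0.4069]

-0.7458 0.1467 -0.6152 -0.3044 1.4993 0.4069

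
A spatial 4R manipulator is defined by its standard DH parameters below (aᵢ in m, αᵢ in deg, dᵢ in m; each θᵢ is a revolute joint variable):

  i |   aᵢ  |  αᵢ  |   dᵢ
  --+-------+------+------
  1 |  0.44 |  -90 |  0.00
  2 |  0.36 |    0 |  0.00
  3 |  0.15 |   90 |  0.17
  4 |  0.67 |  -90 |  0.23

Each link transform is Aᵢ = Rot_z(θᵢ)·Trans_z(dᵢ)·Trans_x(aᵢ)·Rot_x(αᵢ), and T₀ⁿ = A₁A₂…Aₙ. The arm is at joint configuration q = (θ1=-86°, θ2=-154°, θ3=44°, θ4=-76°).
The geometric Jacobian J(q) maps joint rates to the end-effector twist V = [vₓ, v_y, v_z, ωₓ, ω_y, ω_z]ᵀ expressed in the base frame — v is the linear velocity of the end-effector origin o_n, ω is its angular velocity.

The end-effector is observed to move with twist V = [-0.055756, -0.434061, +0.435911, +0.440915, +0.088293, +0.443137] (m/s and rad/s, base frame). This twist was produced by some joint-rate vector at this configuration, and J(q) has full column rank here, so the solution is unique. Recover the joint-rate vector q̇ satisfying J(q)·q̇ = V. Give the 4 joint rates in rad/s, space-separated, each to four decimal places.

o_n = [-0.4933, 0.1724, 0.3724]
J₁: ẑ×o_n = [-0.1724, -0.4933, 0.0000], ω = ẑ
J2: z=[0.9976, 0.0698, 0.0000] o=[0.0307, -0.4389, 0.0000] → [0.0260, -0.3715, 0.6464, 0.9976, 0.0698, 0.0000]
J3: z=[0.9976, 0.0698, 0.0000] o=[0.0081, -0.1162, 0.1578] → [0.0150, -0.2141, 0.3229, 0.9976, 0.0698, 0.0000]
J4: z=[-0.0655, 0.9374, -0.3420] o=[0.1741, -0.0531, 0.2988] → [0.1462, 0.2331, 0.6109, -0.0655, 0.9374, -0.3420]
q̇ = J⁺·V = [0.4640, 0.7870, -0.3410, 0.0610]

0.4640 0.7870 -0.3410 0.0610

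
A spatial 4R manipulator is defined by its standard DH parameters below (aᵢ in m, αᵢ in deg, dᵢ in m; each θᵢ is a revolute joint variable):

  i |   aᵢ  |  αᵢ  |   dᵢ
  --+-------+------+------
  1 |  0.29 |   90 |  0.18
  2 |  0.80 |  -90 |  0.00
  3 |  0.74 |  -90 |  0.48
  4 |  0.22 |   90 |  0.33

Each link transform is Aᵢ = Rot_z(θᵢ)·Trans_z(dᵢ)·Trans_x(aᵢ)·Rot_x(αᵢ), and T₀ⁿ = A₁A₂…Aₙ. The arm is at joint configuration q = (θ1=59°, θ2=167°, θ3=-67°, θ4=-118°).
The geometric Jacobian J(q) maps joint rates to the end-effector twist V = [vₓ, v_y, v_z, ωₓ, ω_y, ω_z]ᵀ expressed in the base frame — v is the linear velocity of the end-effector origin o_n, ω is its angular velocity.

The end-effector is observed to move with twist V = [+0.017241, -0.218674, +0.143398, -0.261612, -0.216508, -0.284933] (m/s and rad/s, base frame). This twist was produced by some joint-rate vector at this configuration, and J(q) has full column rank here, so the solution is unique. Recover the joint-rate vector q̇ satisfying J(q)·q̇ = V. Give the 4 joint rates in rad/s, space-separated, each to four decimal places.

o_n = [-0.2157, -1.2465, -0.1727]
J₁: ẑ×o_n = [1.2465, -0.2157, 0.0000], ω = ẑ
J2: z=[0.8572, -0.5150, 0.0000] o=[0.1494, 0.2486, 0.1800] → [0.1817, 0.3023, -1.4696, 0.8572, -0.5150, 0.0000]
J3: z=[-0.1159, -0.1928, -0.9744] o=[-0.2521, -0.4196, 0.3600] → [-0.7030, -0.0972, 0.1028, -0.1159, -0.1928, -0.9744]
J4: z=[-0.7969, -0.5676, 0.2071] o=[0.1311, -1.1045, -0.0427] → [0.1032, -0.1754, -0.0836, -0.7969, -0.5676, 0.2071]
q̇ = J⁺·V = [0.4560, -0.0510, 0.7940, 0.1580]

0.4560 -0.0510 0.7940 0.1580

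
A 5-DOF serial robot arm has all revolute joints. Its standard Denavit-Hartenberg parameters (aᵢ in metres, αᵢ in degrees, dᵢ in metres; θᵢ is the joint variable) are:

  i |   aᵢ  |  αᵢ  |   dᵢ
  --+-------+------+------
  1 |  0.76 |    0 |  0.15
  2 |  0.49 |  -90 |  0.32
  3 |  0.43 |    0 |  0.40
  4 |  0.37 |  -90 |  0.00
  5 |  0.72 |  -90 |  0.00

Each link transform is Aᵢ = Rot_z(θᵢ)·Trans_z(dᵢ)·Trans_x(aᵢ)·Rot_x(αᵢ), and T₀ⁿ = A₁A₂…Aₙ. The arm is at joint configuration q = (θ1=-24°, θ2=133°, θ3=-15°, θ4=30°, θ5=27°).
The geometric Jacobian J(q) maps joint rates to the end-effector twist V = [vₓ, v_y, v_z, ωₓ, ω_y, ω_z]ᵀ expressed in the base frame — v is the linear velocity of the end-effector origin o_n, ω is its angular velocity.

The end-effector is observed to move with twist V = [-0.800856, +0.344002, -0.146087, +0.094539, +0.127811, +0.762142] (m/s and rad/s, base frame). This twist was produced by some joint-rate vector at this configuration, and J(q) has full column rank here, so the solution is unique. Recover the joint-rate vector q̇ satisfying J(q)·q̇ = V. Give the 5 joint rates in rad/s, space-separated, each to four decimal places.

o_n = [0.0123, 1.4469, 0.3195]
J₁: ẑ×o_n = [-1.4469, 0.0123, 0.0000], ω = ẑ
J2: z=[0.0000, 0.0000, 1.0000] o=[0.6943, -0.3091, 0.1500] → [-1.7560, -0.6820, 0.0000, 0.0000, 0.0000, 1.0000]
J3: z=[-0.9455, -0.3256, 0.0000] o=[0.5348, 0.1542, 0.4700] → [0.0490, -0.1423, -1.3924, -0.9455, -0.3256, 0.0000]
J4: z=[-0.9455, -0.3256, 0.0000] o=[0.0213, 0.4167, 0.5813] → [0.0852, -0.2475, -0.9771, -0.9455, -0.3256, 0.0000]
J5: z=[0.0843, -0.2447, -0.9659] o=[-0.0950, 0.7546, 0.4855] → [0.7094, -0.0897, 0.0846, 0.0843, -0.2447, -0.9659]
q̇ = J⁺·V = [0.7330, -0.3070, 0.5890, -0.7200, -0.3480]

0.7330 -0.3070 0.5890 -0.7200 -0.3480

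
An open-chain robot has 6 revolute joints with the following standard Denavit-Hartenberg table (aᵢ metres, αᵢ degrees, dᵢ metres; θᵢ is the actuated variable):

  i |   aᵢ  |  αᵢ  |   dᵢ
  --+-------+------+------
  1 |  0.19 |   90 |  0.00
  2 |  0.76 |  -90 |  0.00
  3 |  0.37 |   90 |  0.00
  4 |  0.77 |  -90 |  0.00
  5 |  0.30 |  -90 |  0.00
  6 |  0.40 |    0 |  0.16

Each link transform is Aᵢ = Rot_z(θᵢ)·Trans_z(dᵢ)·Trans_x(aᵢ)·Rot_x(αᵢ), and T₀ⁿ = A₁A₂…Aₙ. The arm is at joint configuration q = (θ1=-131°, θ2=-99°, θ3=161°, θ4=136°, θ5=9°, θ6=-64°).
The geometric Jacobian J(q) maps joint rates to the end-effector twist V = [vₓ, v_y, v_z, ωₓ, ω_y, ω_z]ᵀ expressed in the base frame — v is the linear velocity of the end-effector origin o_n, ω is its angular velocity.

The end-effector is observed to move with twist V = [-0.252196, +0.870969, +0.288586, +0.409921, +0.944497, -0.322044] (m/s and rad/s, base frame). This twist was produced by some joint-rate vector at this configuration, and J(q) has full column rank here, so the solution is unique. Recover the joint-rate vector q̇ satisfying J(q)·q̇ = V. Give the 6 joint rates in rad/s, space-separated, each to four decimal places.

o_n = [-0.7113, -0.1095, -1.4710]
J₁: ẑ×o_n = [0.1095, -0.7113, 0.0000], ω = ẑ
J2: z=[-0.7547, 0.6561, 0.0000] o=[-0.1247, -0.1434, 0.0000] → [-0.9650, -1.1102, 0.3593, -0.7547, 0.6561, 0.0000]
J3: z=[-0.6480, -0.7454, -0.1564] o=[-0.0467, -0.0537, -0.7506] → [0.5282, -0.3628, -0.4593, -0.6480, -0.7454, -0.1564]
J4: z=[0.7470, -0.5819, -0.3216] o=[0.0084, -0.1740, -0.4051] → [0.6409, 1.0276, -0.3706, 0.7470, -0.5819, -0.3216]
J5: z=[0.3628, 0.7621, -0.5362] o=[-0.4206, -0.3926, -1.0061] → [-0.2026, 0.3246, 0.3243, 0.3628, 0.7621, -0.5362]
J6: z=[-0.6507, 0.6191, 0.4397] o=[-0.6207, -0.4494, -1.2222] → [-0.3034, -0.2017, -0.1650, -0.6507, 0.6191, 0.4397]
q̇ = J⁺·V = [-0.4640, -0.6540, -0.5510, -0.4570, 0.5440, 0.4560]

-0.4640 -0.6540 -0.5510 -0.4570 0.5440 0.4560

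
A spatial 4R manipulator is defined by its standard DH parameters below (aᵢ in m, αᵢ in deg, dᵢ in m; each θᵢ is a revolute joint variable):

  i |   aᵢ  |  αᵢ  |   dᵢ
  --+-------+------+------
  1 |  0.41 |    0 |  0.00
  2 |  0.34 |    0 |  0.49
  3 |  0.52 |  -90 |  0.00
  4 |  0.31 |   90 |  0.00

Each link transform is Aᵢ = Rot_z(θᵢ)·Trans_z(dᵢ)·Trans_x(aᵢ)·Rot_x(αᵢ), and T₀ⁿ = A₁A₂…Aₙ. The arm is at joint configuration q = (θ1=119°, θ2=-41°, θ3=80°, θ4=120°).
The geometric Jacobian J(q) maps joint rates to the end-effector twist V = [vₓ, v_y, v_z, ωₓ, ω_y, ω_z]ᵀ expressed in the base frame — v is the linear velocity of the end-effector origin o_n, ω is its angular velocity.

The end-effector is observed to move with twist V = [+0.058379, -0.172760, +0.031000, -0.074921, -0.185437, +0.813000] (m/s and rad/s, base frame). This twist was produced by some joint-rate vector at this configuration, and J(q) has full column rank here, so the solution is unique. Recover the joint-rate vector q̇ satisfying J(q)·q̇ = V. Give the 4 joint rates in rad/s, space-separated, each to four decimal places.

o_n = [-0.4665, 0.8279, 0.2215]
J₁: ẑ×o_n = [-0.8279, -0.4665, 0.0000], ω = ẑ
J2: z=[0.0000, 0.0000, 1.0000] o=[-0.1988, 0.3586, 0.0000] → [-0.4693, -0.2677, 0.0000, 0.0000, 0.0000, 1.0000]
J3: z=[0.0000, 0.0000, 1.0000] o=[-0.1281, 0.6912, 0.4900] → [-0.1367, -0.3384, 0.0000, 0.0000, 0.0000, 1.0000]
J4: z=[-0.3746, -0.9272, 0.0000] o=[-0.6102, 0.8860, 0.4900] → [0.2489, -0.1006, 0.1550, -0.3746, -0.9272, 0.0000]
q̇ = J⁺·V = [-0.5380, 0.7580, 0.5930, 0.2000]

-0.5380 0.7580 0.5930 0.2000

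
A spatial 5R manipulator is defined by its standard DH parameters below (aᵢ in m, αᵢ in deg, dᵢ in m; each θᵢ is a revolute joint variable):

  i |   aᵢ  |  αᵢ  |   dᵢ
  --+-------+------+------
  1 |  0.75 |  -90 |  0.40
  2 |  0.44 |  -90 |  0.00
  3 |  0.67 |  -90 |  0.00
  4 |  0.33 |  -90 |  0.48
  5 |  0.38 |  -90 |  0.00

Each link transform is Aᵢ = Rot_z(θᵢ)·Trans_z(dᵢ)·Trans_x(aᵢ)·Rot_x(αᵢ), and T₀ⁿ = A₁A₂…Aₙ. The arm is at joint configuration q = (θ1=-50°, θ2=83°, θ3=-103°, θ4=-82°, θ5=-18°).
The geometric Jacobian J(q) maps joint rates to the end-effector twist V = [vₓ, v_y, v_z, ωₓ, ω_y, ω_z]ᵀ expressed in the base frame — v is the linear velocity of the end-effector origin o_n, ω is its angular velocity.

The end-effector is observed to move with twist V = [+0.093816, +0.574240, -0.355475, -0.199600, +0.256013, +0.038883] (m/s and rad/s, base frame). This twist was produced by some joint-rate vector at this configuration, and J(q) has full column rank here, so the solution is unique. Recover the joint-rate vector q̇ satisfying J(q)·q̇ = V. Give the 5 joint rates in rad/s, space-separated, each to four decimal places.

0.7740 -0.2310 0.4230 0.7270 0.0820

o_n = [0.7867, 0.4330, -0.5269]
J₁: ẑ×o_n = [-0.4330, 0.7867, 0.0000], ω = ẑ
J2: z=[0.7660, 0.6428, 0.0000] o=[0.4821, -0.5745, 0.4000] → [-0.5958, 0.7100, 0.5760, 0.7660, 0.6428, 0.0000]
J3: z=[-0.6380, 0.7603, -0.1219] o=[0.5166, -0.6156, -0.0367] → [-0.2449, -0.3456, -0.8744, -0.6380, 0.7603, -0.1219]
J4: z=[0.2487, 0.0536, -0.9671] o=[1.0048, -0.1819, 0.1129] → [0.5604, 0.3700, 0.1646, 0.2487, 0.0536, -0.9671]
J5: z=[0.8105, 0.5352, 0.2381] o=[0.9492, 0.1220, -0.3809] → [-0.1521, 0.0796, 0.3390, 0.8105, 0.5352, 0.2381]
q̇ = J⁺·V = [0.7740, -0.2310, 0.4230, 0.7270, 0.0820]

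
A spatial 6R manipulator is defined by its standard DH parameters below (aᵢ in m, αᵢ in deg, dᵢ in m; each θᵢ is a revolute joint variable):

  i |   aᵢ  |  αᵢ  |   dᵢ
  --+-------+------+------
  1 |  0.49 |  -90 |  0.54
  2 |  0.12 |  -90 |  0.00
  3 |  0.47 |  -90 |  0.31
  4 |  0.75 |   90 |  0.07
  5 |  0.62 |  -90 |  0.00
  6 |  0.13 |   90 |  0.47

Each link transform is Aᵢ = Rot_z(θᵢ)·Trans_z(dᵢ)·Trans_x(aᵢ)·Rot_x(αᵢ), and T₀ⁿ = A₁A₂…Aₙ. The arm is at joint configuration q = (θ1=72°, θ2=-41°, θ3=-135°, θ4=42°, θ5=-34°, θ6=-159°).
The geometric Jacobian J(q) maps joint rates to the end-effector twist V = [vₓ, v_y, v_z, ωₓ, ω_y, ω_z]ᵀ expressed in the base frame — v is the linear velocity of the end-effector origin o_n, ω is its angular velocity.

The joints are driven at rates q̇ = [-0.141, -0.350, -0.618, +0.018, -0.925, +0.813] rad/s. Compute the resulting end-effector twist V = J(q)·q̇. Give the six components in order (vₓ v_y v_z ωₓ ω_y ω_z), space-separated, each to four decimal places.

o_n = [-1.3432, -0.1482, 0.4386]
J₁: ẑ×o_n = [0.1482, -1.3432, 0.0000], ω = ẑ
J2: z=[-0.9511, 0.3090, 0.0000] o=[0.1514, 0.4660, 0.5400] → [-0.0313, -0.0965, 1.0460, -0.9511, 0.3090, 0.0000]
J3: z=[0.2027, 0.6239, -0.7547] o=[0.1794, 0.5522, 0.6187] → [-0.6410, 1.1857, 0.8081, 0.2027, 0.6239, -0.7547]
J4: z=[-0.5076, 0.7260, 0.4639] o=[-0.1513, 0.6097, 0.1667] → [0.5490, -0.4149, 1.2501, -0.5076, 0.7260, 0.4639]
J5: z=[-0.4097, 0.2703, -0.8713] o=[-0.7553, 0.1863, 0.3194] → [-0.2592, 0.5610, 0.2959, -0.4097, 0.2703, -0.8713]
J6: z=[-0.8447, 0.2483, 0.4742] o=[-0.9690, -0.3904, 0.2409] → [-0.0658, -0.0105, -0.1116, -0.8447, 0.2483, 0.4742]
V = J·q̇ = [0.5824, -1.0446, -1.2075, -0.1093, -0.5288, 1.5252]

0.5824 -1.0446 -1.2075 -0.1093 -0.5288 1.5252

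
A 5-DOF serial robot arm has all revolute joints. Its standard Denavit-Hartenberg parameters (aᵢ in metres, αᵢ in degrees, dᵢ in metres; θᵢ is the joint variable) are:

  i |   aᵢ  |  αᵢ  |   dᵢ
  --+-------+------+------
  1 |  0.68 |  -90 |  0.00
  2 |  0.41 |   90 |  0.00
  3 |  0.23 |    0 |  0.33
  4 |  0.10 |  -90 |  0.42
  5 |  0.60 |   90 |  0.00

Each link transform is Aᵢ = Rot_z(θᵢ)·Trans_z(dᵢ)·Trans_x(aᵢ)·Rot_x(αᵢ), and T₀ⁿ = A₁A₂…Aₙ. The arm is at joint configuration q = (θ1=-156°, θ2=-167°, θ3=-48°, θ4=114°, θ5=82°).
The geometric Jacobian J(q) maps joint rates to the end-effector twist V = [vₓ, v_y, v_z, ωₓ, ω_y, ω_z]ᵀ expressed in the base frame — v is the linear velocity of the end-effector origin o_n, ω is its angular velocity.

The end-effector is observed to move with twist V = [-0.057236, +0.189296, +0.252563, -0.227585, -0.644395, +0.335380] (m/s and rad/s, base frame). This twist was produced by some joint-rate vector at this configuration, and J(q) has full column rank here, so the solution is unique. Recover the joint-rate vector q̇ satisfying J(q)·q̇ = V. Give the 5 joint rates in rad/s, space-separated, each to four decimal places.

0.0580 0.3200 0.4260 -0.8020 0.4330

o_n = [-0.0221, -0.0063, -0.0082]
J₁: ẑ×o_n = [0.0063, -0.0221, 0.0000], ω = ẑ
J2: z=[0.4067, -0.9135, 0.0000] o=[-0.6212, -0.2766, 0.0000] → [0.0075, 0.0033, 0.6572, 0.4067, -0.9135, 0.0000]
J3: z=[0.2055, 0.0915, -0.9744] o=[-0.2563, -0.1141, 0.0922] → [0.0959, -0.2075, 0.0007, 0.2055, 0.0915, -0.9744]
J4: z=[0.2055, 0.0915, -0.9744] o=[-0.1210, 0.1332, -0.1947] → [-0.1189, -0.1346, -0.0377, 0.2055, 0.0915, -0.9744]
J5: z=[-0.6477, -0.7336, -0.2055] o=[0.0387, 0.1043, -0.5948] → [-0.4530, 0.3925, 0.0270, -0.6477, -0.7336, -0.2055]
q̇ = J⁺·V = [0.0580, 0.3200, 0.4260, -0.8020, 0.4330]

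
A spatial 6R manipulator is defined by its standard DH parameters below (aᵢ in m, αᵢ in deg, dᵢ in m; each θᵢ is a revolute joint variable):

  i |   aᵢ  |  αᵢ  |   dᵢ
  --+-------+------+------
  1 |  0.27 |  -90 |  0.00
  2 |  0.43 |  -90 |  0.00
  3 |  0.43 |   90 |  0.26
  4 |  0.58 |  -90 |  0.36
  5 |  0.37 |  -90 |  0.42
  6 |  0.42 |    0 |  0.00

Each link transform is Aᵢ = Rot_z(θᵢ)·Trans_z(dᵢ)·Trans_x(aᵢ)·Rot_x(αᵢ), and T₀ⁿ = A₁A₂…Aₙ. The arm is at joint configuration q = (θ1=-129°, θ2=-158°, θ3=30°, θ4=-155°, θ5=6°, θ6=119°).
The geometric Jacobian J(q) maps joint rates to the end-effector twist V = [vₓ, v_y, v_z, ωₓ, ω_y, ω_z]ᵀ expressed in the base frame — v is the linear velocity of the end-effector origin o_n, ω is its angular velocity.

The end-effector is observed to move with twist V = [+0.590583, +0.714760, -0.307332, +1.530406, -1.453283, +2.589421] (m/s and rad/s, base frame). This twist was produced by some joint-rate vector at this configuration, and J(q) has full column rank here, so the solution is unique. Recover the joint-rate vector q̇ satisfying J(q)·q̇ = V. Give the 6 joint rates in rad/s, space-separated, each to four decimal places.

0.8640 0.2850 0.8370 0.9720 -0.9520 -0.8540

o_n = [0.4097, -0.1430, 0.0575]
J₁: ẑ×o_n = [0.1430, 0.4097, -0.0000], ω = ẑ
J2: z=[0.7771, -0.6293, 0.0000] o=[-0.1699, -0.2098, 0.0000] → [-0.0362, -0.0447, 0.4167, 0.7771, -0.6293, 0.0000]
J3: z=[-0.2357, -0.2911, 0.9272] o=[0.0810, 0.1000, 0.1611] → [0.2555, 0.2803, 0.1530, -0.2357, -0.2911, 0.9272]
J4: z=[0.9648, -0.1847, 0.1873] o=[0.0699, 0.4280, 0.5416] → [0.1964, 0.5307, -0.4881, 0.9648, -0.1847, 0.1873]
J5: z=[0.2630, 0.6606, -0.7032] o=[0.4136, -0.0606, 0.2113] → [-0.1595, 0.0432, -0.0191, 0.2630, 0.6606, -0.7032]
J6: z=[-0.9588, 0.2598, -0.1146] o=[0.4845, -0.0438, -0.3437] → [0.0929, 0.3933, 0.1146, -0.9588, 0.2598, -0.1146]
q̇ = J⁺·V = [0.8640, 0.2850, 0.8370, 0.9720, -0.9520, -0.8540]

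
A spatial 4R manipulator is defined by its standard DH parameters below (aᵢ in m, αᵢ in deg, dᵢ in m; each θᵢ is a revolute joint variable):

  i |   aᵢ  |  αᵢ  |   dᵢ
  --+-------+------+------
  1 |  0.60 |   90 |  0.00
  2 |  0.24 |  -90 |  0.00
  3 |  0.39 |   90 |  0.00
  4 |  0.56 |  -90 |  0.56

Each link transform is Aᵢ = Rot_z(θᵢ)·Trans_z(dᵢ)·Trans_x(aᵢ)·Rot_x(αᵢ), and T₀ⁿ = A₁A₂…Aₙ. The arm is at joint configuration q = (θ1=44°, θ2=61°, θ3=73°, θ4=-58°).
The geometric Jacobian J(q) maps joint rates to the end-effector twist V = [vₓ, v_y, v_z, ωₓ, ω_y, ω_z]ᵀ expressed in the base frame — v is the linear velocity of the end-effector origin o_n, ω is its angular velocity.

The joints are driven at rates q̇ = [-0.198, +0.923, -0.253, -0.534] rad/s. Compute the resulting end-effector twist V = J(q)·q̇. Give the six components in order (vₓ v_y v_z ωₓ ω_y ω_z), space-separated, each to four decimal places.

o_n = [0.7284, 1.3888, 0.6237]
J₁: ẑ×o_n = [-1.3888, 0.7284, 0.0000], ω = ẑ
J2: z=[0.6947, -0.7193, 0.0000] o=[0.4316, 0.4168, 0.0000] → [-0.4486, -0.4332, 0.8887, 0.6947, -0.7193, 0.0000]
J3: z=[-0.6291, -0.6076, 0.4848] o=[0.5153, 0.4976, 0.2099] → [-0.6834, 0.3636, -0.4312, -0.6291, -0.6076, 0.4848]
J4: z=[0.5366, 0.1117, 0.8364] o=[0.2960, 0.8043, 0.3096] → [-0.4538, 0.1932, 0.2653, 0.5366, 0.1117, 0.8364]
V = J·q̇ = [0.2761, -0.7392, 0.7877, 0.5138, -0.5699, -0.7673]

0.2761 -0.7392 0.7877 0.5138 -0.5699 -0.7673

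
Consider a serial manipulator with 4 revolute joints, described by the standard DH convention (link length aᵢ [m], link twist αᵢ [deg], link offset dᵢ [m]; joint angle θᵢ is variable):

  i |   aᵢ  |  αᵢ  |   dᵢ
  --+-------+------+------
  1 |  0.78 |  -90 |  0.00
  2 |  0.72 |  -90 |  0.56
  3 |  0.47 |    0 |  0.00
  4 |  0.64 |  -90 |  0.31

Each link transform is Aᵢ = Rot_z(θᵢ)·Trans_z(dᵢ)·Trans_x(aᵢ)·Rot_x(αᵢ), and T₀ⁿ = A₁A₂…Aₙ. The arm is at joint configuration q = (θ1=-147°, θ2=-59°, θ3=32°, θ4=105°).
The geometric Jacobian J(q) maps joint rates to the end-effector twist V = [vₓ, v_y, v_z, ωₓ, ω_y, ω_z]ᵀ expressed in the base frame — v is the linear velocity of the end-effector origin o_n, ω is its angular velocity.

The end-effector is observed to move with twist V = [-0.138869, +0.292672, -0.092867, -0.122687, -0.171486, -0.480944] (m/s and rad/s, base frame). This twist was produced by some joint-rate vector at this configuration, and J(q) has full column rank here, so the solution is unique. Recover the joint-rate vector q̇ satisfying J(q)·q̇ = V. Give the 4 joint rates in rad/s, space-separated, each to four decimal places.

o_n = [-1.2264, -0.6467, 0.3979]
J₁: ẑ×o_n = [0.6467, -1.2264, 0.0000], ω = ẑ
J2: z=[0.5446, -0.8387, 0.0000] o=[-0.6542, -0.4248, 0.0000] → [-0.3337, -0.2167, -0.6008, 0.5446, -0.8387, 0.0000]
J3: z=[-0.7189, -0.4668, -0.5150] o=[-0.6602, -1.0964, 0.6172] → [0.3340, 0.1340, -0.5876, -0.7189, -0.4668, -0.5150]
J4: z=[-0.7189, -0.4668, -0.5150] o=[-0.9680, -0.9994, 0.9588] → [0.4435, -0.2701, -0.3741, -0.7189, -0.4668, -0.5150]
q̇ = J⁺·V = [-0.3630, 0.0770, -0.1830, 0.4120]

-0.3630 0.0770 -0.1830 0.4120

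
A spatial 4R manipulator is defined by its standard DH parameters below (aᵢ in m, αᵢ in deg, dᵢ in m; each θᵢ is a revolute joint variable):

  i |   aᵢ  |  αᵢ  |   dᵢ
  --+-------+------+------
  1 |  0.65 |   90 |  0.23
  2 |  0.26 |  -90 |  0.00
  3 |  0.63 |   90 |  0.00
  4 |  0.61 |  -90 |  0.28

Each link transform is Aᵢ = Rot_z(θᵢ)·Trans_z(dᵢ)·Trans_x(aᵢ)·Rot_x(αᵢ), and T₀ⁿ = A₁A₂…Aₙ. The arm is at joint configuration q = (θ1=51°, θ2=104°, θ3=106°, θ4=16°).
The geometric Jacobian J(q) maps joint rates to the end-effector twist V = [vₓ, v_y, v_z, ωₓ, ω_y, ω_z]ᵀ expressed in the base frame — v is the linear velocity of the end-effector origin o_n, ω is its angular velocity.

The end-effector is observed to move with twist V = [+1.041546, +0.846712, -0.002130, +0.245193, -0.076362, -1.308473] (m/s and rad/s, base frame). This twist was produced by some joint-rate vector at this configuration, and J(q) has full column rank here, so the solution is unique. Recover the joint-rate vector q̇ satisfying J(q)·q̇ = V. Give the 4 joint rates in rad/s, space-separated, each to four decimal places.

-0.8160 0.0950 0.0270 -0.5210

o_n = [-0.6918, 1.1263, 0.3774]
J₁: ẑ×o_n = [-1.1263, -0.6918, 0.0000], ω = ẑ
J2: z=[0.7771, -0.6293, 0.0000] o=[0.4091, 0.5051, 0.2300] → [-0.0928, -0.1146, -0.2100, 0.7771, -0.6293, 0.0000]
J3: z=[-0.6106, -0.7541, -0.2419] o=[0.3695, 0.4563, 0.4823] → [0.2412, 0.1927, -1.2094, -0.6106, -0.7541, -0.2419]
J4: z=[-0.3606, -0.0073, 0.9327] o=[-0.0747, 0.8700, 0.3138] → [-0.2395, -0.5526, -0.0969, -0.3606, -0.0073, 0.9327]
q̇ = J⁺·V = [-0.8160, 0.0950, 0.0270, -0.5210]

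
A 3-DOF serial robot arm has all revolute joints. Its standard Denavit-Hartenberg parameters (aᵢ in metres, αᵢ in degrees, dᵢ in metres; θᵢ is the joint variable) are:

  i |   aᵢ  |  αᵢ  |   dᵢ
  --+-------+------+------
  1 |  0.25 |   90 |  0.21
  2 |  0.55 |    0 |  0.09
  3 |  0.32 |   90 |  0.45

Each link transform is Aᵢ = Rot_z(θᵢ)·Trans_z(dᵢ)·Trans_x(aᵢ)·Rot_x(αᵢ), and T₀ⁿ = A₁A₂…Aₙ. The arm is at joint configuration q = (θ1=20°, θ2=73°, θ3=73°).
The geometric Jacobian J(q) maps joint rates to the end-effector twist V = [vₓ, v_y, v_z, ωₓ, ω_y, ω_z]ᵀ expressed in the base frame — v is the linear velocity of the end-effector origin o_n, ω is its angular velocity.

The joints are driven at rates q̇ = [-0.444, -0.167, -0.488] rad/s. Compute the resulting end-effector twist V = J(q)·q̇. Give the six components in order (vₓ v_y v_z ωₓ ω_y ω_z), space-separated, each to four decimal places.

-0.0105 -0.0726 0.1469 -0.2240 0.6155 -0.4440

o_n = [0.3214, -0.4577, 0.9149]
J₁: ẑ×o_n = [0.4577, 0.3214, -0.0000], ω = ẑ
J2: z=[0.3420, -0.9397, 0.0000] o=[0.2349, 0.0855, 0.2100] → [-0.6624, -0.2411, -0.1045, 0.3420, -0.9397, 0.0000]
J3: z=[0.3420, -0.9397, 0.0000] o=[0.4168, 0.0559, 0.7360] → [-0.1682, -0.0612, -0.2653, 0.3420, -0.9397, 0.0000]
V = J·q̇ = [-0.0105, -0.0726, 0.1469, -0.2240, 0.6155, -0.4440]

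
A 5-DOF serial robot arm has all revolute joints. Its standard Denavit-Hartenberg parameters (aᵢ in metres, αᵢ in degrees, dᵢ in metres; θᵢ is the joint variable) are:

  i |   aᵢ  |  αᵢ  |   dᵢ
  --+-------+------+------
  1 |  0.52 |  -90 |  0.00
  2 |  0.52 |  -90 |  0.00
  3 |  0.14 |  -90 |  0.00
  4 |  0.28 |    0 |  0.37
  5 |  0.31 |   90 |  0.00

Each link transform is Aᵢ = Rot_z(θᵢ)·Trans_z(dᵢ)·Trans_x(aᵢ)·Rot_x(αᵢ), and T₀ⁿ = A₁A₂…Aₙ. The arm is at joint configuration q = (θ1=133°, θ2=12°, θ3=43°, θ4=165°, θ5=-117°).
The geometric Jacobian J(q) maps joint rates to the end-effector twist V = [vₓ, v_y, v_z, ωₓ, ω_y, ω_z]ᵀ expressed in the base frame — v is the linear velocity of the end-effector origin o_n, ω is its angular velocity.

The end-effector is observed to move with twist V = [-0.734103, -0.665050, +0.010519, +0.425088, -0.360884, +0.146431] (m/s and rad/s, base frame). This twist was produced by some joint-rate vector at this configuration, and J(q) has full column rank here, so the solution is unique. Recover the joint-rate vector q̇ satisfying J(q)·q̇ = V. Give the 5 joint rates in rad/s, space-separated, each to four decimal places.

0.8200 0.3660 0.7740 0.1680 0.4210

o_n = [-0.3774, 0.8785, 0.2289]
J₁: ẑ×o_n = [-0.8785, -0.3774, 0.0000], ω = ẑ
J2: z=[-0.7314, -0.6820, 0.0000] o=[-0.3546, 0.3803, 0.0000] → [-0.1561, 0.1674, -0.3798, -0.7314, -0.6820, 0.0000]
J3: z=[0.1418, -0.1521, -0.9781] o=[-0.7015, 0.7523, -0.1081] → [0.0722, -0.3648, 0.0672, 0.1418, -0.1521, -0.9781]
J4: z=[0.9898, 0.0109, 0.1418] o=[-0.7000, 0.8907, -0.1294] → [0.0056, -0.3089, -0.0156, 0.9898, 0.0109, 0.1418]
J5: z=[0.9898, 0.0109, 0.1418] o=[-0.3470, 0.6384, 0.0351] → [-0.0319, -0.1961, 0.2379, 0.9898, 0.0109, 0.1418]
q̇ = J⁺·V = [0.8200, 0.3660, 0.7740, 0.1680, 0.4210]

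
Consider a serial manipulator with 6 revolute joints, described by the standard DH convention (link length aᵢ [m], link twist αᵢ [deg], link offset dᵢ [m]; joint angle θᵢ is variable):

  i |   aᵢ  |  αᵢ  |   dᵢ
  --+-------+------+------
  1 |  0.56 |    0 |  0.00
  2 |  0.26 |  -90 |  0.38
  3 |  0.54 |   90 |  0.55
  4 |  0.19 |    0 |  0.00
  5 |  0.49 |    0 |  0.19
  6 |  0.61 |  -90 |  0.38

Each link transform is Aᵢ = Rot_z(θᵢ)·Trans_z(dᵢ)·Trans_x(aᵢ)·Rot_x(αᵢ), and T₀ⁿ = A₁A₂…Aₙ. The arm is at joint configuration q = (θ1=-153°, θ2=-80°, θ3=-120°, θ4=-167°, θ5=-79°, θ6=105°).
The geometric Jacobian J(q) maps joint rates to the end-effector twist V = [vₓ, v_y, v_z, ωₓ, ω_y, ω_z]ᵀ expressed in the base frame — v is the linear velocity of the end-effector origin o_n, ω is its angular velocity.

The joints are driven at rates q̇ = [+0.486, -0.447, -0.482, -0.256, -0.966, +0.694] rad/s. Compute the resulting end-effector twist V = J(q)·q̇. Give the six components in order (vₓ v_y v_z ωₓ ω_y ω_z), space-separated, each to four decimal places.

-0.3553 -0.5015 0.1275 0.1098 0.6553 0.3030

o_n = [-0.9102, -0.6573, -0.1808]
J₁: ẑ×o_n = [0.6573, -0.9102, 0.0000], ω = ẑ
J2: z=[0.0000, 0.0000, 1.0000] o=[-0.4990, -0.2542, 0.0000] → [0.4031, -0.4113, 0.0000, 0.0000, 0.0000, 1.0000]
J3: z=[-0.7986, -0.6018, 0.0000] o=[-0.6554, -0.0466, 0.3800] → [0.3375, -0.4479, 0.3344, -0.7986, -0.6018, 0.0000]
J4: z=[0.5212, -0.6916, -0.5000] o=[-0.9322, -0.5932, 0.8477] → [0.6793, 0.5250, -0.0182, 0.5212, -0.6916, -0.5000]
J5: z=[0.5212, -0.6916, -0.5000] o=[-0.9538, -0.4936, 0.6873] → [0.5186, 0.4307, -0.0552, 0.5212, -0.6916, -0.5000]
J6: z=[0.5212, -0.6916, -0.5000] o=[-1.2722, -0.8148, 0.4197] → [0.4941, 0.1320, 0.3325, 0.5212, -0.6916, -0.5000]
V = J·q̇ = [-0.3553, -0.5015, 0.1275, 0.1098, 0.6553, 0.3030]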